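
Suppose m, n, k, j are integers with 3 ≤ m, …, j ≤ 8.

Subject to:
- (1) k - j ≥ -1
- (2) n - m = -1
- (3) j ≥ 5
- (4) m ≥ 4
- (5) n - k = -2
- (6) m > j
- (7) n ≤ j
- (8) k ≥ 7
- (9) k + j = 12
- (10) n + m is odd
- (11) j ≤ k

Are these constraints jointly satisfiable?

One satisfying assignment is m = 6, n = 5, k = 7, j = 5.
For the less obvious constraints — constraint 1: k - j = 2; constraint 2: n - m = -1; constraint 5: n - k = -2 — and the others hold by inspection.

Satisfiable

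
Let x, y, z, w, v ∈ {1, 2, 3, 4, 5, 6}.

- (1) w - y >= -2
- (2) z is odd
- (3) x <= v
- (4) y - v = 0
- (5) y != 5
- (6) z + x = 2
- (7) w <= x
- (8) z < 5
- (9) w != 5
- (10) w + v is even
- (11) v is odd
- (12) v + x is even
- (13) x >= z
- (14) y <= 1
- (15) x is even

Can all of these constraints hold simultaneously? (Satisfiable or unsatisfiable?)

Constraint 11 makes v odd and constraint 15 makes x even, so v + x must be odd. Constraint 12 says v + x is even — contradiction.

Unsatisfiable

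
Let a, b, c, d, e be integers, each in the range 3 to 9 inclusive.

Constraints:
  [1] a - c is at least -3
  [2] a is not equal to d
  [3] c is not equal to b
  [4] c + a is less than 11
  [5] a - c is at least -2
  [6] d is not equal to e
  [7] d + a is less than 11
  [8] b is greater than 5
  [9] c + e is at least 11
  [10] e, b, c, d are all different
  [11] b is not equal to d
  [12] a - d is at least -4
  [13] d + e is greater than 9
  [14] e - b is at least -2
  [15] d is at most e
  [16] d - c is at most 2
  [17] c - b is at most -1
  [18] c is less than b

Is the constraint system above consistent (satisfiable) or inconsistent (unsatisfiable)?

Satisfiable

The assignment a = 4, b = 6, c = 4, d = 5, e = 7 works:
  constraint 1 holds since a - c = 0.
  constraint 4 holds since c + a = 8.
  constraint 5 holds since a - c = 0.
The rest check out directly.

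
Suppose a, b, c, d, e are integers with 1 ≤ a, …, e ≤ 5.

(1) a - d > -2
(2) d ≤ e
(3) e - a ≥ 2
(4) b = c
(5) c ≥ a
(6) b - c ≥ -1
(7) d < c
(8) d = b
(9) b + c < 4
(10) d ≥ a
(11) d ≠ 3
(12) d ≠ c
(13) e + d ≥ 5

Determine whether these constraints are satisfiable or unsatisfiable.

Unsatisfiable

From constraints 4 and 8, d = b = c, so d = c. But constraint 12 says d ≠ c. Contradiction.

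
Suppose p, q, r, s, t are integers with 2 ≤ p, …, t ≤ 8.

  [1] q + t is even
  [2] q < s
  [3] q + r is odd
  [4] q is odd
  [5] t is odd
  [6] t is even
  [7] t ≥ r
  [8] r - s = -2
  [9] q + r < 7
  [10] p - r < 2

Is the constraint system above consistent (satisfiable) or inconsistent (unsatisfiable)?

Constraint 4 makes q odd and constraint 6 makes t even, so q + t must be odd. Constraint 1 says q + t is even — contradiction.

Unsatisfiable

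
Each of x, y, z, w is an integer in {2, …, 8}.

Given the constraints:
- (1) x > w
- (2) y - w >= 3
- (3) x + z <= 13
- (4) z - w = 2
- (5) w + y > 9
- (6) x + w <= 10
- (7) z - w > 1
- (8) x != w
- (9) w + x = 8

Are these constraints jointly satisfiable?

Try x = 5, y = 7, z = 5, w = 3.
Check constraint 2: y - w = 4; constraint 3: x + z = 10. The remaining constraints are straightforward to verify.

Satisfiable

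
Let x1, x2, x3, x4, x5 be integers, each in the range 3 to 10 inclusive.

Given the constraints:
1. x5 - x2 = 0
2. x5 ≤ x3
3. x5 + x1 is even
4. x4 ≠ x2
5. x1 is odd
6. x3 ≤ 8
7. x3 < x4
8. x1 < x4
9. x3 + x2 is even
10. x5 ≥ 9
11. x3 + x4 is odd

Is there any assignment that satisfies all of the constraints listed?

From constraint 10: x5 ≥ 9. From constraints 2 and 6: x5 ≤ x3 and x3 ≤ 8, so x5 ≤ 8. But 8 < 9, so no value of x5 works.

Unsatisfiable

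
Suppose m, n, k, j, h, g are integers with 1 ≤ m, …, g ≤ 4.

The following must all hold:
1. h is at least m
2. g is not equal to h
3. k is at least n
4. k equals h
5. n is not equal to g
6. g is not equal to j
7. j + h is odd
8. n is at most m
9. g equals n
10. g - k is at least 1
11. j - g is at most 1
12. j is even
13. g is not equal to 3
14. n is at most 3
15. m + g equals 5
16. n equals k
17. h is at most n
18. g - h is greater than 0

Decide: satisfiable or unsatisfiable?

From constraints 4, 9, and 16, g = n = k = h, so g = h. But constraint 2 says g ≠ h. Contradiction.

Unsatisfiable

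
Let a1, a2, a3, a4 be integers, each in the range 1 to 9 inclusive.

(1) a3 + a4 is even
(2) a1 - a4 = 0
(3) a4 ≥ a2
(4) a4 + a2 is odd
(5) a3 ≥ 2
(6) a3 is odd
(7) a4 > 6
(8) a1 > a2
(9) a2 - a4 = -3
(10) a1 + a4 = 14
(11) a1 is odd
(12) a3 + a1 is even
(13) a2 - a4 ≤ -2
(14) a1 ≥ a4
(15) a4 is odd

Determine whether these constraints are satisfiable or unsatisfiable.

Satisfiable

Try a1 = 7, a2 = 4, a3 = 3, a4 = 7.
Check constraint 2: a1 - a4 = 0; constraint 9: a2 - a4 = -3. The remaining constraints are straightforward to verify.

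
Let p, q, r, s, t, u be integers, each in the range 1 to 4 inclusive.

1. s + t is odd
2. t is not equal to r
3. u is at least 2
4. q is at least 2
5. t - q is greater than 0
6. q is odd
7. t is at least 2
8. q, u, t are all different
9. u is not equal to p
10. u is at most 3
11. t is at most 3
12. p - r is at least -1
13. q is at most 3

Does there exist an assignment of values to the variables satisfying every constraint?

Constraints 3, 4, 7, 10, 11, and 13 confine each of q, u, t to the 2 values {2, 3}.
Constraint 8 requires all 3 of them to be distinct, but only 2 values are available — impossible by the pigeonhole principle.

Unsatisfiable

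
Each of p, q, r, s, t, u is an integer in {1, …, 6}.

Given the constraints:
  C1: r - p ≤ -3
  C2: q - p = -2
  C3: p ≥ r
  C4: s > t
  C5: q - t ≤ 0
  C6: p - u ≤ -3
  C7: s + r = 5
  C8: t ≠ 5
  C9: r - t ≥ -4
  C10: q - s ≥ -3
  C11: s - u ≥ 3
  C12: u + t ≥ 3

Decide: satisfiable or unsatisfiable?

Constraints 1, 5, 6, 9, 10, and 11 give p − r ≥ 3, r − t ≥ -4, t − q ≥ 0, q − s ≥ -3, s − u ≥ 3, u − p ≥ 3.
Adding all 6 inequalities: the left sides telescope to 0, and the right sides sum to 3 + (-4) + 0 + (-3) + 3 + 3 = 2. So 0 ≥ 2, which is false.

Unsatisfiable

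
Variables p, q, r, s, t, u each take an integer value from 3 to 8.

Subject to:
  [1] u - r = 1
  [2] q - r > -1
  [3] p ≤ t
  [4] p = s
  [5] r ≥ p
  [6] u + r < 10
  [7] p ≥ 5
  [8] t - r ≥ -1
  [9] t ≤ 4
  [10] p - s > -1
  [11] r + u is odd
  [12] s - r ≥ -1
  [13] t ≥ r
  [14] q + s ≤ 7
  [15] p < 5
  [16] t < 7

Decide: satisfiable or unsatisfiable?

From constraints 5 and 7: r ≥ p and p ≥ 5, so r ≥ 5. From constraints 9 and 13: r ≤ t and t ≤ 4, so r ≤ 4. But 4 < 5, so no value of r works.

Unsatisfiable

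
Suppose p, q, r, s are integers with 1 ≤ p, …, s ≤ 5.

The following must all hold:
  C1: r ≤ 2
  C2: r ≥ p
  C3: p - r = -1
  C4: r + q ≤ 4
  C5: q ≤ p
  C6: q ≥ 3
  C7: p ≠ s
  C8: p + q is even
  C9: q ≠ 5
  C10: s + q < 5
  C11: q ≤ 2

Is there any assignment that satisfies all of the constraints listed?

From constraint 6: q ≥ 3. From constraint 11: q ≤ 2. But 2 < 3, so no value of q works.

Unsatisfiable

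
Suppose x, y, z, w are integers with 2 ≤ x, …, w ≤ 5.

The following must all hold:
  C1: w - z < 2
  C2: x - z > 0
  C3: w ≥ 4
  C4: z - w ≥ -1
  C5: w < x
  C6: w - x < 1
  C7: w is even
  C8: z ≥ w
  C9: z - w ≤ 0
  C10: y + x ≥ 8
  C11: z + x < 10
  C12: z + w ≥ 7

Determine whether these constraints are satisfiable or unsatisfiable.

Satisfiable

The assignment x = 5, y = 4, z = 4, w = 4 works:
  constraint 1 holds since w - z = 0.
  constraint 2 holds since x - z = 1.
  constraint 4 holds since z - w = 0.
The rest check out directly.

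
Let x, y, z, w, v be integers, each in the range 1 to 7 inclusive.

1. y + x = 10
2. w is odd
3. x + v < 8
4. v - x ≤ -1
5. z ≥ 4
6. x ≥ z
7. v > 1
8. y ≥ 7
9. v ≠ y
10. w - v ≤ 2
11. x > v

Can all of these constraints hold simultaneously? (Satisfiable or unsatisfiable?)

From constraint 8: y ≥ 7. From constraints 5 and 6: x ≥ z ≥ 4. Hence y + x ≥ 11. But constraint 1 requires y + x = 10, and 10 < 11. Contradiction.

Unsatisfiable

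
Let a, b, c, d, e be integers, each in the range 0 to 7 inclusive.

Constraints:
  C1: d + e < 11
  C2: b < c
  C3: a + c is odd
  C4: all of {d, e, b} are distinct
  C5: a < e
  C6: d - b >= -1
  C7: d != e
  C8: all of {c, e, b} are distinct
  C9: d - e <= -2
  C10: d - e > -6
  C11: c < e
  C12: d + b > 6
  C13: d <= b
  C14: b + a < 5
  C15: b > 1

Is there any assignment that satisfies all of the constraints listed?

Satisfiable

Take a = 0, b = 4, c = 5, d = 3, e = 6. Then constraint 1: d + e = 9; constraint 6: d - b = -1, and every other listed constraint is also met.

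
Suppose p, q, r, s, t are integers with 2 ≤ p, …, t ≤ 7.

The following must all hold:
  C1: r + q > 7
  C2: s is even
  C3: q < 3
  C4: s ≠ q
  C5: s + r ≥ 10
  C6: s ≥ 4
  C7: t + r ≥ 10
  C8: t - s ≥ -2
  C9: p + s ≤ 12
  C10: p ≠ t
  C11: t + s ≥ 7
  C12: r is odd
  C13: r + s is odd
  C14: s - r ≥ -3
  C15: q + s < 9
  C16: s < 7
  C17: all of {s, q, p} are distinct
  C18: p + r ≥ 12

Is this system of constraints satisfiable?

Satisfiable

One satisfying assignment is p = 7, q = 2, r = 7, s = 4, t = 4.
For the less obvious constraints — constraint 1: r + q = 9; constraint 5: s + r = 11; constraint 7: t + r = 11 — and the others hold by inspection.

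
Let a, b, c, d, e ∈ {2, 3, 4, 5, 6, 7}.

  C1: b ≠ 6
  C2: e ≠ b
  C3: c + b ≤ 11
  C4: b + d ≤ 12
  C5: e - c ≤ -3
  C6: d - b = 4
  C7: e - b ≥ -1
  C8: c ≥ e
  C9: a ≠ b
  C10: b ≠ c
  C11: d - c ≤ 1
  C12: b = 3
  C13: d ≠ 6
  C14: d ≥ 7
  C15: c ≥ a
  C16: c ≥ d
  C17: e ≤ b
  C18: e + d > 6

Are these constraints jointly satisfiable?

Satisfiable

The assignment a = 4, b = 3, c = 7, d = 7, e = 2 works:
  constraint 3 holds since c + b = 10.
  constraint 4 holds since b + d = 10.
The rest check out directly.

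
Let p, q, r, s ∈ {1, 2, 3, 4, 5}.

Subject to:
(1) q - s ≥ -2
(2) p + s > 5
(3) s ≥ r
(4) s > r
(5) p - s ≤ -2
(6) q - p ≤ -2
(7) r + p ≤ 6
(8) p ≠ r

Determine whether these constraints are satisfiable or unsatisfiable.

Unsatisfiable

Constraints 1, 5, and 6 give q − s ≥ -2, s − p ≥ 2, p − q ≥ 2.
Adding all 3 inequalities: the left sides telescope to 0, and the right sides sum to (-2) + 2 + 2 = 2. So 0 ≥ 2, which is false.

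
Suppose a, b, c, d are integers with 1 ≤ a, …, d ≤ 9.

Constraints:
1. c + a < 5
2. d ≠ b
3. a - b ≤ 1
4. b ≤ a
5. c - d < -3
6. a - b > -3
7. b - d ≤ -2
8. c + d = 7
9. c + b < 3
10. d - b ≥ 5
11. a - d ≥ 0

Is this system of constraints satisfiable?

Unsatisfiable

Constraints 3, 7, and 11 give a − d ≥ 0, d − b ≥ 2, b − a ≥ -1.
Adding all 3 inequalities: the left sides telescope to 0, and the right sides sum to 0 + 2 + (-1) = 1. So 0 ≥ 1, which is false.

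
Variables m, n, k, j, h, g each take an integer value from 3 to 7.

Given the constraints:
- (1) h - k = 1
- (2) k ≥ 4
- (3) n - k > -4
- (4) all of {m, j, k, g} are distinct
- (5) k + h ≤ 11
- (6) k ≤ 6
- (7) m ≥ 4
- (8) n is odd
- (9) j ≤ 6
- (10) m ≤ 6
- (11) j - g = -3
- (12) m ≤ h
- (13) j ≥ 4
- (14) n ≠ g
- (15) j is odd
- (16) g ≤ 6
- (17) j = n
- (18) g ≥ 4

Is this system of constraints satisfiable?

Unsatisfiable

Constraints 2, 6, 7, 9, 10, 13, 16, and 18 confine each of m, j, k, g to the 3 values {4, …, 6}.
Constraint 4 requires all 4 of them to be distinct, but only 3 values are available — impossible by the pigeonhole principle.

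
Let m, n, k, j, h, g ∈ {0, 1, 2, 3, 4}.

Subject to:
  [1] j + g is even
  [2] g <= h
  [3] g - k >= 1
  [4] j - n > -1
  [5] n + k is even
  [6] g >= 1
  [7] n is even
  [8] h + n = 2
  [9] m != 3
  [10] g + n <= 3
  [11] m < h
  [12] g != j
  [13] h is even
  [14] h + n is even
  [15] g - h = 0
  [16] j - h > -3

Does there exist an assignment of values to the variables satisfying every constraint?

Satisfiable

Try m = 1, n = 0, k = 0, j = 0, h = 2, g = 2.
Check constraint 3: g - k = 2; constraint 4: j - n = 0. The remaining constraints are straightforward to verify.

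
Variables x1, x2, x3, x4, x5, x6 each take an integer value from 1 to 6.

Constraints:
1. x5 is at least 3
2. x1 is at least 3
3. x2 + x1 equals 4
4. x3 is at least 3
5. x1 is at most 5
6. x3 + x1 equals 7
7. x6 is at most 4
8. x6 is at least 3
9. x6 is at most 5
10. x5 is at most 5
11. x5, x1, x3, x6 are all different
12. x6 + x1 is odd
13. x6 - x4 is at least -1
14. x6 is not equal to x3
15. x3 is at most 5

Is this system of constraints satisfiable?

Unsatisfiable

Constraints 1, 2, 4, 5, 8, 9, 10, and 15 confine each of x5, x1, x3, x6 to the 3 values {3, …, 5}.
Constraint 11 requires all 4 of them to be distinct, but only 3 values are available — impossible by the pigeonhole principle.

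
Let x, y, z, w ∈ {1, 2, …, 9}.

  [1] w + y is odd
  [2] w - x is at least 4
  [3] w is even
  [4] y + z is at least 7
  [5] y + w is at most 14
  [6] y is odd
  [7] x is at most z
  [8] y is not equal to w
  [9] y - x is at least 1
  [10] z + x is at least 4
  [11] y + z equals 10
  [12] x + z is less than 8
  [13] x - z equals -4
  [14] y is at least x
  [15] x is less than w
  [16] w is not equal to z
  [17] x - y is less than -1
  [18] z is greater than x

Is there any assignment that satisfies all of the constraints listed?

One satisfying assignment is x = 1, y = 5, z = 5, w = 6.
For the less obvious constraints — constraint 2: w - x = 5; constraint 4: y + z = 10 — and the others hold by inspection.

Satisfiable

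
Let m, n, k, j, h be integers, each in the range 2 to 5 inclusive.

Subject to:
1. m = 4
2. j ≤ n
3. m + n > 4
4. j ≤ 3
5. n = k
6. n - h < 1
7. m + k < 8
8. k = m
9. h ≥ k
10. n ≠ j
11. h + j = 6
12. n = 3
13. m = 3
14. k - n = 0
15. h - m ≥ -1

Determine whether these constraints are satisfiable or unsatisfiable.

Constraint 12 fixes n = 3 and constraint 1 fixes m = 4. Constraints 5 and 8 give n = k = m, so n = m. But 3 ≠ 4 — contradiction.

Unsatisfiable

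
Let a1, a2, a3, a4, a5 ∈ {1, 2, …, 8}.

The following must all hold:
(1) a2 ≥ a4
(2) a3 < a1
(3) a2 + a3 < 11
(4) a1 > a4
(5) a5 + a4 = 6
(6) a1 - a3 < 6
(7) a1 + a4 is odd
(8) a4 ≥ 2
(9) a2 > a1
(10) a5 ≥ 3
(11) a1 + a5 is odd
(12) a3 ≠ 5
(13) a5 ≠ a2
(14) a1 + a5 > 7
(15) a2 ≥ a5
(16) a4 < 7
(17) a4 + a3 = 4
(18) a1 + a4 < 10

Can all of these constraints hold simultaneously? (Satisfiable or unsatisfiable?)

Try a1 = 6, a2 = 8, a3 = 1, a4 = 3, a5 = 3.
Check constraint 3: a2 + a3 = 9; constraint 5: a5 + a4 = 6. The remaining constraints are straightforward to verify.

Satisfiable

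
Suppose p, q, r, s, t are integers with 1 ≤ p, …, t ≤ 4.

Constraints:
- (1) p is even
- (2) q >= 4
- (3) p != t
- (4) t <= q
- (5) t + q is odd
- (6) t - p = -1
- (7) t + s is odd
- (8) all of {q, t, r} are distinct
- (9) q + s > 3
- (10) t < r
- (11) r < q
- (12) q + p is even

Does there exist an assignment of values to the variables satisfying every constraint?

Satisfiable

Take p = 2, q = 4, r = 2, s = 2, t = 1. Then constraint 6: t - p = -1; constraint 8: values 4, 1, 2 are distinct; constraint 9: q + s = 6, and every other listed constraint is also met.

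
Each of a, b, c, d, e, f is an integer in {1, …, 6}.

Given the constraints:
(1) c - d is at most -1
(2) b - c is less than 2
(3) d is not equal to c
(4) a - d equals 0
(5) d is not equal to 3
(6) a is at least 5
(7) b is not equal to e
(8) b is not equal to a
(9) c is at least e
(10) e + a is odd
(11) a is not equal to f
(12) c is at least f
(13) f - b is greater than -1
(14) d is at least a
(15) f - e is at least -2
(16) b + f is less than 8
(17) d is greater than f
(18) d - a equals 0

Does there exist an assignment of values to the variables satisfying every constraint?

One satisfying assignment is a = 5, b = 3, c = 3, d = 5, e = 2, f = 3.
For the less obvious constraints — constraint 1: c - d = -2; constraint 2: b - c = 0; constraint 4: a - d = 0 — and the others hold by inspection.

Satisfiable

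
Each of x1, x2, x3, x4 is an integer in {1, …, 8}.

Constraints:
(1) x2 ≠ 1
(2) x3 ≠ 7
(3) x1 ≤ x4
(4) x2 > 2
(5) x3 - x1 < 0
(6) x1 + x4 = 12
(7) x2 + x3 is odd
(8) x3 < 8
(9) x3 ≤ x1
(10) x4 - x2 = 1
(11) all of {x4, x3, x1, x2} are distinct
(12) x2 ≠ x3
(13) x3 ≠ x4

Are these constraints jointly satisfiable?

Take x1 = 4, x2 = 7, x3 = 2, x4 = 8. Then constraint 5: x3 - x1 = -2; constraint 6: x1 + x4 = 12, and every other listed constraint is also met.

Satisfiable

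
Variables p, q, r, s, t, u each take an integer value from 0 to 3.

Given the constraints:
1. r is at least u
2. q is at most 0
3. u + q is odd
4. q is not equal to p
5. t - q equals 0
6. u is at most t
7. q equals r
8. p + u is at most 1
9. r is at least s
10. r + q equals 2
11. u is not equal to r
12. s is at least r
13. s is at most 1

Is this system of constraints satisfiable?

Unsatisfiable

From constraints 12 and 13: r ≤ s ≤ 1. From constraint 2: q ≤ 0. Hence r + q ≤ 1. But constraint 10 requires r + q = 2, and 2 > 1. Contradiction.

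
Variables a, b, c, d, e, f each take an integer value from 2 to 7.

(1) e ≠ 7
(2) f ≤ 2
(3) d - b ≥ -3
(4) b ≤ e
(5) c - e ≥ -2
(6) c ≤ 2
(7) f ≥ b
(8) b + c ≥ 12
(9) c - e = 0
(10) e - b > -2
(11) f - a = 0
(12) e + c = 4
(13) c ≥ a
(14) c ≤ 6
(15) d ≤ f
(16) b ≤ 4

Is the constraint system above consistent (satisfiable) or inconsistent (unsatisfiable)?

Unsatisfiable

From constraint 16: b ≤ 4. From constraint 14: c ≤ 6. Hence b + c ≤ 10. But constraint 8 requires b + c ≥ 12, and 12 > 10. Contradiction.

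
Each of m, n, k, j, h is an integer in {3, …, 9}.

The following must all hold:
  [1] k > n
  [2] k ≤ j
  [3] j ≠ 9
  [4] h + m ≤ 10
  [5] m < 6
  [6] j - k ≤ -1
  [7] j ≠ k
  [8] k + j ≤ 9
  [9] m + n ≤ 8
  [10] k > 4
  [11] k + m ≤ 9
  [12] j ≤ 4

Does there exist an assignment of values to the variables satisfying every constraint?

Unsatisfiable

From constraint 10: k ≥ 5. From constraints 2 and 12: k ≤ j and j ≤ 4, so k ≤ 4. But 4 < 5, so no value of k works.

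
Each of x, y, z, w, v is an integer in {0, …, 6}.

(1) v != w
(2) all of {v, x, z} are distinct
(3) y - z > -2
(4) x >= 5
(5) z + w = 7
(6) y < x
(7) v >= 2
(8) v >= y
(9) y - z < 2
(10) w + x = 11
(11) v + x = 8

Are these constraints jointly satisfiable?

Satisfiable

One satisfying assignment is x = 5, y = 2, z = 1, w = 6, v = 3.
For the less obvious constraints — constraint 3: y - z = 1; constraint 5: z + w = 7; constraint 9: y - z = 1 — and the others hold by inspection.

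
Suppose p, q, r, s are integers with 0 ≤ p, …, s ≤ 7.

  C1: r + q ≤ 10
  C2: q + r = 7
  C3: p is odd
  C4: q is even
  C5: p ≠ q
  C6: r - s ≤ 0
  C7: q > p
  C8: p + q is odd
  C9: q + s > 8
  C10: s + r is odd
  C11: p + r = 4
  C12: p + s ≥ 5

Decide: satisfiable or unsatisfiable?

Try p = 3, q = 6, r = 1, s = 4.
Check constraint 1: r + q = 7; constraint 2: q + r = 7. The remaining constraints are straightforward to verify.

Satisfiable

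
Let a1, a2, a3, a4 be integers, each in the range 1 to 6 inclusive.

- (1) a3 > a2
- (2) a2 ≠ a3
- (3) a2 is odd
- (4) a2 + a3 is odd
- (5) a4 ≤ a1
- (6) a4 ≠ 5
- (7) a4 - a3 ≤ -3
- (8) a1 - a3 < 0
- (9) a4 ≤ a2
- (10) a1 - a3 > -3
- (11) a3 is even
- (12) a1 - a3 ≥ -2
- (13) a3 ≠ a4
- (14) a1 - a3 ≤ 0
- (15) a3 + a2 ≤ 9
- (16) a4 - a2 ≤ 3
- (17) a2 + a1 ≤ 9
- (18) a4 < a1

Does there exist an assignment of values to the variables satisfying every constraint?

The assignment a1 = 5, a2 = 1, a3 = 6, a4 = 1 works:
  constraint 7 holds since a4 - a3 = -5.
  constraint 8 holds since a1 - a3 = -1.
  constraint 10 holds since a1 - a3 = -1.
The rest check out directly.

Satisfiable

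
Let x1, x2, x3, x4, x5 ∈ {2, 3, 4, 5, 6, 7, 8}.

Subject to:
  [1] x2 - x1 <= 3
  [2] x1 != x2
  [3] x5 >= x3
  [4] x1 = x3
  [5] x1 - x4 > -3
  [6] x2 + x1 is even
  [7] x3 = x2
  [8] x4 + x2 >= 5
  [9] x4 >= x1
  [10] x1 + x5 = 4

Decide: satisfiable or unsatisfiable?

From constraints 4 and 7, x1 = x3 = x2, so x1 = x2. But constraint 2 says x1 ≠ x2. Contradiction.

Unsatisfiable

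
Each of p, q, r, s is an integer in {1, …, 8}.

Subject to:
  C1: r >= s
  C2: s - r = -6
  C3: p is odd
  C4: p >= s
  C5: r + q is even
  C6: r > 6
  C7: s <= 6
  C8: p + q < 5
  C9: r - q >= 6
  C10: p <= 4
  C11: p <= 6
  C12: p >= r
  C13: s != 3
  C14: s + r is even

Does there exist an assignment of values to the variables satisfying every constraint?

From constraint 6: r ≥ 7. From constraints 10 and 12: r ≤ p and p ≤ 4, so r ≤ 4. But 4 < 7, so no value of r works.

Unsatisfiable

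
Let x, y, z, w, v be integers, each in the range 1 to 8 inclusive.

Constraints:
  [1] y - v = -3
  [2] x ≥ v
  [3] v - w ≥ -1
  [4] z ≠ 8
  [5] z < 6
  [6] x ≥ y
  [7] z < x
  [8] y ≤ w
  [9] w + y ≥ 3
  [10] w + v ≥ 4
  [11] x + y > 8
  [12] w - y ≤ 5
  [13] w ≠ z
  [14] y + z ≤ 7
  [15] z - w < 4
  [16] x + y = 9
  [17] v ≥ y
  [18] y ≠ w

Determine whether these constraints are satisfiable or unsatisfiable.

Satisfiable

Try x = 8, y = 1, z = 5, w = 3, v = 4.
Check constraint 1: y - v = -3; constraint 3: v - w = 1; constraint 9: w + y = 4. The remaining constraints are straightforward to verify.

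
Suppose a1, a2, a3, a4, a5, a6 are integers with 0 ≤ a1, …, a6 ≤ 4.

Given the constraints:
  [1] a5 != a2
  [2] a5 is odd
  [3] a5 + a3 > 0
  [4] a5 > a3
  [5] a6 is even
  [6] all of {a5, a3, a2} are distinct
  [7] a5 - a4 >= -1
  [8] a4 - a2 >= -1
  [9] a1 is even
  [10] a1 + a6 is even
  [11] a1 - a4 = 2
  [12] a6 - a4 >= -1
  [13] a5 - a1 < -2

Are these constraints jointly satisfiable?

Satisfiable

The assignment a1 = 4, a2 = 3, a3 = 0, a4 = 2, a5 = 1, a6 = 4 works:
  constraint 3 holds since a5 + a3 = 1.
  constraint 7 holds since a5 - a4 = -1.
  constraint 8 holds since a4 - a2 = -1.
The rest check out directly.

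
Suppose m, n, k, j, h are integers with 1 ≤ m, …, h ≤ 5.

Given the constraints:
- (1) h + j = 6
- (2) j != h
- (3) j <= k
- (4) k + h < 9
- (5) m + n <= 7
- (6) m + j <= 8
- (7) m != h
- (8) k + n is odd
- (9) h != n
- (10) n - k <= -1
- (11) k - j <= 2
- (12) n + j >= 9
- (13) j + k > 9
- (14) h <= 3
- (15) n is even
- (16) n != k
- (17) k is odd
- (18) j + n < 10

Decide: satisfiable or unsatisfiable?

Satisfiable

Try m = 3, n = 4, k = 5, j = 5, h = 1.
Check constraint 1: h + j = 6; constraint 4: k + h = 6; constraint 5: m + n = 7. The remaining constraints are straightforward to verify.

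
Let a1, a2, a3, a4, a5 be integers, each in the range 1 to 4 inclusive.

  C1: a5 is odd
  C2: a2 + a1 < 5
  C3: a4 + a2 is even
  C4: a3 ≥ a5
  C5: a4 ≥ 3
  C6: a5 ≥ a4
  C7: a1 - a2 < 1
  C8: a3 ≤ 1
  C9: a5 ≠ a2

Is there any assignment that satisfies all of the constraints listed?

Unsatisfiable

From constraints 5 and 6: a5 ≥ a4 and a4 ≥ 3, so a5 ≥ 3. From constraints 4 and 8: a5 ≤ a3 and a3 ≤ 1, so a5 ≤ 1. But 1 < 3, so no value of a5 works.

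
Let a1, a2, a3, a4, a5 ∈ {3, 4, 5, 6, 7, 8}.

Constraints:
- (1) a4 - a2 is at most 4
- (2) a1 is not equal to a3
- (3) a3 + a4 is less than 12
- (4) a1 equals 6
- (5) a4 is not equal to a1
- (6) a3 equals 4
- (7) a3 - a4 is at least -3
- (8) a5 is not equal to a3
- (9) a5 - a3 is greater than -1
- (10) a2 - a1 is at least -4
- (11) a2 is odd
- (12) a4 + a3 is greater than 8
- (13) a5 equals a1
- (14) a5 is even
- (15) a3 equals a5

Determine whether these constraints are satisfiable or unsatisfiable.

Constraint 6 fixes a3 = 4 and constraint 4 fixes a1 = 6. Constraints 13 and 15 give a3 = a5 = a1, so a3 = a1. But 4 ≠ 6 — contradiction.

Unsatisfiable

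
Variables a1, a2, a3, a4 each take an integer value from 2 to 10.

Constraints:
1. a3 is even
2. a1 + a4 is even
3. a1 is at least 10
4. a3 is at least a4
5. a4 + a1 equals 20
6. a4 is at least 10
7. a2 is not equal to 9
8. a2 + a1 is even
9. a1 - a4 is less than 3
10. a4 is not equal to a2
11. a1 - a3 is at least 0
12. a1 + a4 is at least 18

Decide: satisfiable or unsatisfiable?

Satisfiable

Try a1 = 10, a2 = 2, a3 = 10, a4 = 10.
Check constraint 5: a4 + a1 = 20; constraint 9: a1 - a4 = 0. The remaining constraints are straightforward to verify.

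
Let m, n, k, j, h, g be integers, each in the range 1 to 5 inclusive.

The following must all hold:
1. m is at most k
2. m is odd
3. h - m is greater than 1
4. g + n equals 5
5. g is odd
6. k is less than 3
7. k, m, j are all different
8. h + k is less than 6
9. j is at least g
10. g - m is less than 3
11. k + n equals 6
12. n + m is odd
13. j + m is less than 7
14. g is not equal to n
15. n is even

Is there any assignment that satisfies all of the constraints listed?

One satisfying assignment is m = 1, n = 4, k = 2, j = 3, h = 3, g = 1.
For the less obvious constraints — constraint 3: h - m = 2; constraint 4: g + n = 5 — and the others hold by inspection.

Satisfiable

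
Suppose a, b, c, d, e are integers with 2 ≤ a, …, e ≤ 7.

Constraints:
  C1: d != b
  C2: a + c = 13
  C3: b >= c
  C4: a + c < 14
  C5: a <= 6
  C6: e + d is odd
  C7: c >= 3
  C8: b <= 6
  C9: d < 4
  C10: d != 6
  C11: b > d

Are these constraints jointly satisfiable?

From constraint 5: a ≤ 6. From constraints 3 and 8: c ≤ b ≤ 6. Hence a + c ≤ 12. But constraint 2 requires a + c = 13, and 13 > 12. Contradiction.

Unsatisfiable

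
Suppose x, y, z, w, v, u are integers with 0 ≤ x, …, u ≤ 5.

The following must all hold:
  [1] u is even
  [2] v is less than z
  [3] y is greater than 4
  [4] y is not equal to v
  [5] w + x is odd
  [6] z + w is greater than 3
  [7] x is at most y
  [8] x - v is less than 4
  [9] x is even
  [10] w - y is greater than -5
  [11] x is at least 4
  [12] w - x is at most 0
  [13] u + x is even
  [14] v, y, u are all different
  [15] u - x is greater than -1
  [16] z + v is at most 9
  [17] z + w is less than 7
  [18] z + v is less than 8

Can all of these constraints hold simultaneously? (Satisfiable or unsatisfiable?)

One satisfying assignment is x = 4, y = 5, z = 5, w = 1, v = 1, u = 4.
For the less obvious constraints — constraint 6: z + w = 6; constraint 8: x - v = 3; constraint 10: w - y = -4 — and the others hold by inspection.

Satisfiable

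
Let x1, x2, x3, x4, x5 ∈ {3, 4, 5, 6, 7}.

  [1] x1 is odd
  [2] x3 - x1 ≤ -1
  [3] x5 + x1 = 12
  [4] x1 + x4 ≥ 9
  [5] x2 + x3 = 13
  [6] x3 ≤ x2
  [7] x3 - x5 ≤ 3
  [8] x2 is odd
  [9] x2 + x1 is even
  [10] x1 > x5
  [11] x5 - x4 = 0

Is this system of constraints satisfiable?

Satisfiable

The assignment x1 = 7, x2 = 7, x3 = 6, x4 = 5, x5 = 5 works:
  constraint 2 holds since x3 - x1 = -1.
  constraint 3 holds since x5 + x1 = 12.
  constraint 4 holds since x1 + x4 = 12.
The rest check out directly.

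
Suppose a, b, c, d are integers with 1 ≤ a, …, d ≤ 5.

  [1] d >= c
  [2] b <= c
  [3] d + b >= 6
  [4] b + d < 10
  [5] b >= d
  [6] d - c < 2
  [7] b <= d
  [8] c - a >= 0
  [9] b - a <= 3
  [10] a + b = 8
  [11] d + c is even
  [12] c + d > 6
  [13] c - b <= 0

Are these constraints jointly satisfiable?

One satisfying assignment is a = 4, b = 4, c = 4, d = 4.
For the less obvious constraints — constraint 3: d + b = 8; constraint 4: b + d = 8; constraint 6: d - c = 0 — and the others hold by inspection.

Satisfiable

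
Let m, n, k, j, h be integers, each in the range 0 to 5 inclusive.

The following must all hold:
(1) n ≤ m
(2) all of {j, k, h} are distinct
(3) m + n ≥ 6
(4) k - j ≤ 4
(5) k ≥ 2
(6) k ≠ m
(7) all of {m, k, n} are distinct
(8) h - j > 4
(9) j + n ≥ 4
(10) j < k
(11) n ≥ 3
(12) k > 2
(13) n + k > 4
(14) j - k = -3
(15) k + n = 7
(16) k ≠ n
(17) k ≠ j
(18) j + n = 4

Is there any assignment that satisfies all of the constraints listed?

Try m = 5, n = 4, k = 3, j = 0, h = 5.
Check constraint 3: m + n = 9; constraint 4: k - j = 3; constraint 8: h - j = 5. The remaining constraints are straightforward to verify.

Satisfiable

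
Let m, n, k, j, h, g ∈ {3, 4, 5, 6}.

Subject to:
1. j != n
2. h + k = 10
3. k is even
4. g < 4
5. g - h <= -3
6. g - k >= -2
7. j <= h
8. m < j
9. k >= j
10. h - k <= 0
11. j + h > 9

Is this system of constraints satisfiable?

Constraints 5, 6, and 10 give g − k ≥ -2, k − h ≥ 0, h − g ≥ 3.
Adding all 3 inequalities: the left sides telescope to 0, and the right sides sum to (-2) + 0 + 3 = 1. So 0 ≥ 1, which is false.

Unsatisfiable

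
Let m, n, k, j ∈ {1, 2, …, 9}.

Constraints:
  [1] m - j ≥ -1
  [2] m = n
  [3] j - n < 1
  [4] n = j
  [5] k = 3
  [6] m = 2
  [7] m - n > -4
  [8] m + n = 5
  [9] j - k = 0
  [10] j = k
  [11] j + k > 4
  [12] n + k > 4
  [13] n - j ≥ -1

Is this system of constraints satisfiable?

Constraint 6 fixes m = 2 and constraint 5 fixes k = 3. Constraints 2, 4, and 10 give m = n = j = k, so m = k. But 2 ≠ 3 — contradiction.

Unsatisfiable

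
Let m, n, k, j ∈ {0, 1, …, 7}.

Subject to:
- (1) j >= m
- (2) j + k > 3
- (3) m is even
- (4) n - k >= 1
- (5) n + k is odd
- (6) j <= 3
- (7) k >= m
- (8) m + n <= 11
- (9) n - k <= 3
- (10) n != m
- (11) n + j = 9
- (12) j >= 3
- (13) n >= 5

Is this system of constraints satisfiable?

Setting (m, n, k, j) = (2, 6, 3, 3) satisfies everything: constraint 2: j + k = 6; constraint 4: n - k = 3; constraint 8: m + n = 8, and the others follow.

Satisfiable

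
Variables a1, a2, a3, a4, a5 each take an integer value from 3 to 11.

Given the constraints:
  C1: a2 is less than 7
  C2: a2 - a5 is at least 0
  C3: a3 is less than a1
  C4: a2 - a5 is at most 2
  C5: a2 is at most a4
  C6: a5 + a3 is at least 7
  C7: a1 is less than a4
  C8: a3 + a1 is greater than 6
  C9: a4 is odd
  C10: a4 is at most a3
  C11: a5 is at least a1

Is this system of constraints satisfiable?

Unsatisfiable

Constraints 2, 3, 5, 10, and 11 give a3 < a1, a1 ≤ a5, a5 ≤ a2, a2 ≤ a4, a4 ≤ a3. Chaining: a3 < a1 ≤ a5 ≤ a2 ≤ a4 ≤ a3, which forces a3 < a3 — impossible.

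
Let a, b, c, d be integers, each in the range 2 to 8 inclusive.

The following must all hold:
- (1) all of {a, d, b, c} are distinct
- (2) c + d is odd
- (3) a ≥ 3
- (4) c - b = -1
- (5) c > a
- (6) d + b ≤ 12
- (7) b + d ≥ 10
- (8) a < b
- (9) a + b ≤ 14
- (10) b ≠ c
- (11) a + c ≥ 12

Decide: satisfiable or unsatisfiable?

Satisfiable

Setting (a, b, c, d) = (5, 8, 7, 2) satisfies everything: constraint 4: c - b = -1; constraint 6: d + b = 10, and the others follow.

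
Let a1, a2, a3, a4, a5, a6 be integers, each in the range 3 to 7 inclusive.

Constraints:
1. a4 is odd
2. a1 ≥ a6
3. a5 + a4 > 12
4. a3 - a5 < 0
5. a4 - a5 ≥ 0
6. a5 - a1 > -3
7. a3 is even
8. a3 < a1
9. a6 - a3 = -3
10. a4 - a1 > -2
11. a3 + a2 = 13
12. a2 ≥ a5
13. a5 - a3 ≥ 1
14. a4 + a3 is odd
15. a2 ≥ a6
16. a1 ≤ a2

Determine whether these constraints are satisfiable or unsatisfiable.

Satisfiable

The assignment a1 = 7, a2 = 7, a3 = 6, a4 = 7, a5 = 7, a6 = 3 works:
  constraint 3 holds since a5 + a4 = 14.
  constraint 4 holds since a3 - a5 = -1.
  constraint 5 holds since a4 - a5 = 0.
The rest check out directly.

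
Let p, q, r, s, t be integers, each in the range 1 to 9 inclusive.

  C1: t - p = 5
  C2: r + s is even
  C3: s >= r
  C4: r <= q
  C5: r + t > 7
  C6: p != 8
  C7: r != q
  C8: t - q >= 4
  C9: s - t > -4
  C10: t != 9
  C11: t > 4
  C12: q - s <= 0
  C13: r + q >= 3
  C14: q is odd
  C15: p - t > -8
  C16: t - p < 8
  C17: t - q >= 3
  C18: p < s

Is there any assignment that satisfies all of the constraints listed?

Satisfiable

The assignment p = 2, q = 3, r = 1, s = 5, t = 7 works:
  constraint 1 holds since t - p = 5.
  constraint 5 holds since r + t = 8.
  constraint 8 holds since t - q = 4.
The rest check out directly.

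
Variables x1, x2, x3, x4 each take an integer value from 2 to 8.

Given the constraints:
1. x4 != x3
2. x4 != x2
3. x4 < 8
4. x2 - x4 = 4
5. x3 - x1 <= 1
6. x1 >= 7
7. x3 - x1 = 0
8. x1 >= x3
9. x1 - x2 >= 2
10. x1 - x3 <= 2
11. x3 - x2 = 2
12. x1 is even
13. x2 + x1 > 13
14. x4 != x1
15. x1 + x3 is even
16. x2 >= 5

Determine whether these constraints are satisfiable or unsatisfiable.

Satisfiable

Take x1 = 8, x2 = 6, x3 = 8, x4 = 2. Then constraint 4: x2 - x4 = 4; constraint 5: x3 - x1 = 0, and every other listed constraint is also met.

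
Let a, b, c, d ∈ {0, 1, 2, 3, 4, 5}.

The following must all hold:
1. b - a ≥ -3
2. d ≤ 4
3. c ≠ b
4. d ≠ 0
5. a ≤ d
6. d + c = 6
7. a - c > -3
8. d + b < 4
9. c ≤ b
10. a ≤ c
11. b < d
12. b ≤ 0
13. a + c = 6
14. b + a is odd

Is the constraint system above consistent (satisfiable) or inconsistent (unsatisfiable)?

From constraints 2 and 5: a ≤ d ≤ 4. From constraints 9 and 12: c ≤ b ≤ 0. Hence a + c ≤ 4. But constraint 13 requires a + c = 6, and 6 > 4. Contradiction.

Unsatisfiable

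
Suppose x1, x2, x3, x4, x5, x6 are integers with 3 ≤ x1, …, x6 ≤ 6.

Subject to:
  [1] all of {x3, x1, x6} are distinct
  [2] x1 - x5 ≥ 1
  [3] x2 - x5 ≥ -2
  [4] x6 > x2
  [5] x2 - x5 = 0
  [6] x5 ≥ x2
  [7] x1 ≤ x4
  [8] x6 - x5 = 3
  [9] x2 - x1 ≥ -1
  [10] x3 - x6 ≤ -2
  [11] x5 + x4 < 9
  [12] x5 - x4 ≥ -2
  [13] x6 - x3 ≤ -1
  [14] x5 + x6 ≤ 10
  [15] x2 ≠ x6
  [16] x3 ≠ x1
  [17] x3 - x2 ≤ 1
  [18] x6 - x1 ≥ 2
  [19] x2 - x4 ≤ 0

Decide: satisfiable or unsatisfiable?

Unsatisfiable

Constraints 2, 12, 13, 17, 18, and 19 give x5 − x4 ≥ -2, x4 − x2 ≥ 0, x2 − x3 ≥ -1, x3 − x6 ≥ 1, x6 − x1 ≥ 2, x1 − x5 ≥ 1.
Adding all 6 inequalities: the left sides telescope to 0, and the right sides sum to (-2) + 0 + (-1) + 1 + 2 + 1 = 1. So 0 ≥ 1, which is false.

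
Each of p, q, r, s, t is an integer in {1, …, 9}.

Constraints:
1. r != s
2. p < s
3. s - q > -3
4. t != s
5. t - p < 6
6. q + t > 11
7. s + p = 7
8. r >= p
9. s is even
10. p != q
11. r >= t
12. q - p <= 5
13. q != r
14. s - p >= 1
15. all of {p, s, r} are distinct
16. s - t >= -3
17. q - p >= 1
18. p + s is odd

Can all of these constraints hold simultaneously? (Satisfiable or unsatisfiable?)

Satisfiable

Try p = 3, q = 6, r = 9, s = 4, t = 6.
Check constraint 3: s - q = -2; constraint 5: t - p = 3; constraint 6: q + t = 12. The remaining constraints are straightforward to verify.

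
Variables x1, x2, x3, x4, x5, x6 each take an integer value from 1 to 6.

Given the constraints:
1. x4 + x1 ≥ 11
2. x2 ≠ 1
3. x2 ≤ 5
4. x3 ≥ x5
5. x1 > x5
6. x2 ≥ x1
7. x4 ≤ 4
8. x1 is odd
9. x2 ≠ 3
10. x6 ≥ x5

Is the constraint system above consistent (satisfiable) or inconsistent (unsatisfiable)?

Unsatisfiable

From constraint 7: x4 ≤ 4. From constraints 3 and 6: x1 ≤ x2 ≤ 5. Hence x4 + x1 ≤ 9. But constraint 1 requires x4 + x1 ≥ 11, and 11 > 9. Contradiction.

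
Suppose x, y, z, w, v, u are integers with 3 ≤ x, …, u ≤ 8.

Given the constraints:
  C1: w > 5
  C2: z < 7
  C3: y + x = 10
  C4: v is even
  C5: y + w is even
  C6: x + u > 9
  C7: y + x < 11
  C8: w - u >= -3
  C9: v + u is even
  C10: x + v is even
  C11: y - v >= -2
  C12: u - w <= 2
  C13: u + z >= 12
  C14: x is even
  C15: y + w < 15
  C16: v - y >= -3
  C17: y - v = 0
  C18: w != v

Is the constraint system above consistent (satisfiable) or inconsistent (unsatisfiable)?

Satisfiable

Take x = 4, y = 6, z = 4, w = 8, v = 6, u = 8. Then constraint 3: y + x = 10; constraint 6: x + u = 12, and every other listed constraint is also met.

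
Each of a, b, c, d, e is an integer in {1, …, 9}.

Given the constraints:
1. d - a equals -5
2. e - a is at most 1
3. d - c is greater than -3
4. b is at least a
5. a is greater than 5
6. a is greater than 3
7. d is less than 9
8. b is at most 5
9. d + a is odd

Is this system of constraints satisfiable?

Unsatisfiable

From constraint 5: a ≥ 6. From constraints 4 and 8: a ≤ b and b ≤ 5, so a ≤ 5. But 5 < 6, so no value of a works.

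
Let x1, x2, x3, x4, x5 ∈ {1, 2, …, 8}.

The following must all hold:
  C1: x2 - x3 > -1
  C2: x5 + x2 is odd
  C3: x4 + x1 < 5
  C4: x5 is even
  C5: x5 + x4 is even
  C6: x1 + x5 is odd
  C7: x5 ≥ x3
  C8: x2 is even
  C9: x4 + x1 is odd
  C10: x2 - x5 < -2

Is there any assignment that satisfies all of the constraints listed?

Unsatisfiable

Constraint 4 makes x5 even and constraint 8 makes x2 even, so x5 + x2 must be even. Constraint 2 says x5 + x2 is odd — contradiction.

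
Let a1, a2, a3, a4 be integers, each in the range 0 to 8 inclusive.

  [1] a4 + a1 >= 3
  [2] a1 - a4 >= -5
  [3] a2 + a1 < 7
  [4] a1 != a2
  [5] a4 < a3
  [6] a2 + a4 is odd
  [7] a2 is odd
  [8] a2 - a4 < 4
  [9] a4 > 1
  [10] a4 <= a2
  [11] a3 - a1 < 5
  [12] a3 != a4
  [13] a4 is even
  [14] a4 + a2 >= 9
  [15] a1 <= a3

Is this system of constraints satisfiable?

Satisfiable

The assignment a1 = 1, a2 = 5, a3 = 5, a4 = 4 works:
  constraint 1 holds since a4 + a1 = 5.
  constraint 2 holds since a1 - a4 = -3.
The rest check out directly.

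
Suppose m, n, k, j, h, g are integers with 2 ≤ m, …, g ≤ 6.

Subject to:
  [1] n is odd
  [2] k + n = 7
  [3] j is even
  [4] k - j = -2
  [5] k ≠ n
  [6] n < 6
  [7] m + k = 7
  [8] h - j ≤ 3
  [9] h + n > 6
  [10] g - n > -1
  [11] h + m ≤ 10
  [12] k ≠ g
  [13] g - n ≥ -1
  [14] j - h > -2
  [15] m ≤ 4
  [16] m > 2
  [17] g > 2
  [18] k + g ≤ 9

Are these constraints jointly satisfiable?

Satisfiable

One satisfying assignment is m = 3, n = 3, k = 4, j = 6, h = 6, g = 5.
For the less obvious constraints — constraint 2: k + n = 7; constraint 4: k - j = -2 — and the others hold by inspection.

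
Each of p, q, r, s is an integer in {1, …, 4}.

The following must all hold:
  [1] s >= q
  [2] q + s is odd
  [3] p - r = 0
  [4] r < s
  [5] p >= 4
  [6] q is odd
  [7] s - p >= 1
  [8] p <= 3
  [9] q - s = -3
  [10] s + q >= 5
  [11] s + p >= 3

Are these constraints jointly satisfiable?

Unsatisfiable

From constraint 5: p ≥ 4. From constraint 8: p ≤ 3. But 3 < 4, so no value of p works.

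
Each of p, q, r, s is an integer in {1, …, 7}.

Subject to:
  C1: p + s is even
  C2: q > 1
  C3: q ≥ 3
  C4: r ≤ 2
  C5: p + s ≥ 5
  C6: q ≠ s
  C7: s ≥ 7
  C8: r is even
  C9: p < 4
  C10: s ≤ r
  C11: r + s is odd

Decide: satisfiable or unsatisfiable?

From constraints 7 and 10: r ≥ s and s ≥ 7, so r ≥ 7. From constraint 4: r ≤ 2. But 2 < 7, so no value of r works.

Unsatisfiable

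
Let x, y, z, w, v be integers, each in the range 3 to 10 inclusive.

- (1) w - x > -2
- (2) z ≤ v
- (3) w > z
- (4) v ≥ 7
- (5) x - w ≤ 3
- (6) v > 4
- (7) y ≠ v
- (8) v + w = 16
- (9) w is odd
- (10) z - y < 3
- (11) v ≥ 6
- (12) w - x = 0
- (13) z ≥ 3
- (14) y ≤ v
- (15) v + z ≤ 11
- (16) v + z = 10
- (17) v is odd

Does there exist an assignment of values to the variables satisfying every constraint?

Satisfiable

One satisfying assignment is x = 9, y = 3, z = 3, w = 9, v = 7.
For the less obvious constraints — constraint 1: w - x = 0; constraint 5: x - w = 0 — and the others hold by inspection.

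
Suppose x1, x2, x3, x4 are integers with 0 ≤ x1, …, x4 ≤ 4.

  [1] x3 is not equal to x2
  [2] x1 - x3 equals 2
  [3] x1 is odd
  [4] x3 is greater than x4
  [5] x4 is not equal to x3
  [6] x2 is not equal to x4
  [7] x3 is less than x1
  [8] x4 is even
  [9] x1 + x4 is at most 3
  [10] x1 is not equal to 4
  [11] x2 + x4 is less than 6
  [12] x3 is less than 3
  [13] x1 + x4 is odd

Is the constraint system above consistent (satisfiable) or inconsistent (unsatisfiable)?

Satisfiable

Take x1 = 3, x2 = 3, x3 = 1, x4 = 0. Then constraint 2: x1 - x3 = 2; constraint 9: x1 + x4 = 3, and every other listed constraint is also met.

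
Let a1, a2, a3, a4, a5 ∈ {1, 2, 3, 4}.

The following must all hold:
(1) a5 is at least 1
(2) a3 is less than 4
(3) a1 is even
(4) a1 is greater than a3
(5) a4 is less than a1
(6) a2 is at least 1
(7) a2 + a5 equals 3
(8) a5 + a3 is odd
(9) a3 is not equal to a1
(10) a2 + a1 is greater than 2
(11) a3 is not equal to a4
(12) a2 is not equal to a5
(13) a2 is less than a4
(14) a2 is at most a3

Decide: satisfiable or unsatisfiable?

Take a1 = 4, a2 = 1, a3 = 3, a4 = 2, a5 = 2. Then constraint 3: a1 = 4 is even; constraint 7: a2 + a5 = 3; constraint 10: a2 + a1 = 5, and every other listed constraint is also met.

Satisfiable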